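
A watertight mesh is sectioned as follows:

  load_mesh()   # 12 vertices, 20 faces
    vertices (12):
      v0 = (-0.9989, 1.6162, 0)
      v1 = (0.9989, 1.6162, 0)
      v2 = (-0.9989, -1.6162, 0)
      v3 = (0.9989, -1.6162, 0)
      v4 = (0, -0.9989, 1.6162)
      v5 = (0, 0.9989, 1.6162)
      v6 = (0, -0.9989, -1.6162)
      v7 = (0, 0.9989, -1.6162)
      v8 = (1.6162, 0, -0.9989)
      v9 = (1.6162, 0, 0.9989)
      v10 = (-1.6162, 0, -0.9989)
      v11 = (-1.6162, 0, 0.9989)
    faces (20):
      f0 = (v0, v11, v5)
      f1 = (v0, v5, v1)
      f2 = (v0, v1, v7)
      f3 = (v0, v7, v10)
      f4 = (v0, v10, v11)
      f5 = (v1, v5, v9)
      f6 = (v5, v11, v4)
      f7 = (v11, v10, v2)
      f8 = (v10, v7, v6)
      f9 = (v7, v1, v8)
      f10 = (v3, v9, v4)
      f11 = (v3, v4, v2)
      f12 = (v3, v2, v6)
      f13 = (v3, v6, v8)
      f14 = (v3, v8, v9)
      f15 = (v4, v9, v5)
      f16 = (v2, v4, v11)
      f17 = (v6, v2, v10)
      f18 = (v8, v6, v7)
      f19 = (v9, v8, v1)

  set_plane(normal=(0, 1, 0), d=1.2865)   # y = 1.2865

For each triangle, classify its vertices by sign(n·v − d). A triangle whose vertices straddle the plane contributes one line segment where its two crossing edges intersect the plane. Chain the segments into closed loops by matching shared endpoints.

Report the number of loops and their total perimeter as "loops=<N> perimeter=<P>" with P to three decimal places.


Straddling triangles (8 of 20):
  (v0,v11,v5) [+--] → (-1.12483, 1.2865, 0.203773)–(-0.465387, 1.2865, 0.863213)  len=0.9326
  (v0,v5,v1) [+-+] → (-0.465387, 1.2865, 0.863213)–(0.465387, 1.2865, 0.863213)  len=0.9308
  (v0,v1,v7) [++-] → (0.465387, 1.2865, -0.863213)–(-0.465387, 1.2865, -0.863213)  len=0.9308
  (v0,v7,v10) [+--] → (-0.465387, 1.2865, -0.863213)–(-1.12483, 1.2865, -0.203773)  len=0.9326
  (v0,v10,v11) [+--] → (-1.12483, 1.2865, -0.203773)–(-1.12483, 1.2865, 0.203773)  len=0.4075
  (v1,v5,v9) [+--] → (0.465387, 1.2865, 0.863213)–(1.12483, 1.2865, 0.203773)  len=0.9326
  (v7,v1,v8) [-+-] → (0.465387, 1.2865, -0.863213)–(1.12483, 1.2865, -0.203773)  len=0.9326
  (v9,v8,v1) [--+] → (1.12483, 1.2865, -0.203773)–(1.12483, 1.2865, 0.203773)  len=0.4075

Chained into 1 loop(s):
  loop 1: 8 segments, perimeter = 6.4070
Total perimeter = 6.407

loops=1 perimeter=6.407


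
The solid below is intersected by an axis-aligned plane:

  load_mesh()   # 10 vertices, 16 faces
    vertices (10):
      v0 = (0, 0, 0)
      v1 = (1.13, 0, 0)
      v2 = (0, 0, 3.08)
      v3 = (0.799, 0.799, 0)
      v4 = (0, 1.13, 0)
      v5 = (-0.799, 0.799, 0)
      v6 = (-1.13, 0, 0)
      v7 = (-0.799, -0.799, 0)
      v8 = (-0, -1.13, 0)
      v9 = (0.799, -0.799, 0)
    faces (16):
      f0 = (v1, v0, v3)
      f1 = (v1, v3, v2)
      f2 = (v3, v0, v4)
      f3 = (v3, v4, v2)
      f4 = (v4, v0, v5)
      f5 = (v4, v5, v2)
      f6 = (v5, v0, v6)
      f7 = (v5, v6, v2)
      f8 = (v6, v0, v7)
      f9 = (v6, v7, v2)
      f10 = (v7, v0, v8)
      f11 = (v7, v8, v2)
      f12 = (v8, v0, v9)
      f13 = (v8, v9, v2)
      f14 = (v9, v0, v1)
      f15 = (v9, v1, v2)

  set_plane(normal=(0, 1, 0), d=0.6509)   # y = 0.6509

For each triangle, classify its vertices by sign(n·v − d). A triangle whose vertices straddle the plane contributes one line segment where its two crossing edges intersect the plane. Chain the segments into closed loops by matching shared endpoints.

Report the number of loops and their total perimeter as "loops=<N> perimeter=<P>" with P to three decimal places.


Straddling triangles (8 of 16):
  (v1,v0,v3) [--+] → (0.6509, 0.6509, 0)–(0.860353, 0.6509, 0)  len=0.2095
  (v1,v3,v2) [-+-] → (0.860353, 0.6509, 0)–(0.6509, 0.6509, 0.570899)  len=0.6081
  (v3,v0,v4) [+-+] → (0.6509, 0.6509, 0)–(0, 0.6509, 0)  len=0.6509
  (v3,v4,v2) [++-] → (0, 0.6509, 1.30587)–(0.6509, 0.6509, 0.570899)  len=0.9818
  (v4,v0,v5) [+-+] → (0, 0.6509, 0)–(-0.6509, 0.6509, 0)  len=0.6509
  (v4,v5,v2) [++-] → (-0.6509, 0.6509, 0.570899)–(0, 0.6509, 1.30587)  len=0.9818
  (v5,v0,v6) [+--] → (-0.6509, 0.6509, 0)–(-0.860353, 0.6509, 0)  len=0.2095
  (v5,v6,v2) [+--] → (-0.860353, 0.6509, 0)–(-0.6509, 0.6509, 0.570899)  len=0.6081

Chained into 1 loop(s):
  loop 1: 8 segments, perimeter = 4.9004
Total perimeter = 4.900

loops=1 perimeter=4.900


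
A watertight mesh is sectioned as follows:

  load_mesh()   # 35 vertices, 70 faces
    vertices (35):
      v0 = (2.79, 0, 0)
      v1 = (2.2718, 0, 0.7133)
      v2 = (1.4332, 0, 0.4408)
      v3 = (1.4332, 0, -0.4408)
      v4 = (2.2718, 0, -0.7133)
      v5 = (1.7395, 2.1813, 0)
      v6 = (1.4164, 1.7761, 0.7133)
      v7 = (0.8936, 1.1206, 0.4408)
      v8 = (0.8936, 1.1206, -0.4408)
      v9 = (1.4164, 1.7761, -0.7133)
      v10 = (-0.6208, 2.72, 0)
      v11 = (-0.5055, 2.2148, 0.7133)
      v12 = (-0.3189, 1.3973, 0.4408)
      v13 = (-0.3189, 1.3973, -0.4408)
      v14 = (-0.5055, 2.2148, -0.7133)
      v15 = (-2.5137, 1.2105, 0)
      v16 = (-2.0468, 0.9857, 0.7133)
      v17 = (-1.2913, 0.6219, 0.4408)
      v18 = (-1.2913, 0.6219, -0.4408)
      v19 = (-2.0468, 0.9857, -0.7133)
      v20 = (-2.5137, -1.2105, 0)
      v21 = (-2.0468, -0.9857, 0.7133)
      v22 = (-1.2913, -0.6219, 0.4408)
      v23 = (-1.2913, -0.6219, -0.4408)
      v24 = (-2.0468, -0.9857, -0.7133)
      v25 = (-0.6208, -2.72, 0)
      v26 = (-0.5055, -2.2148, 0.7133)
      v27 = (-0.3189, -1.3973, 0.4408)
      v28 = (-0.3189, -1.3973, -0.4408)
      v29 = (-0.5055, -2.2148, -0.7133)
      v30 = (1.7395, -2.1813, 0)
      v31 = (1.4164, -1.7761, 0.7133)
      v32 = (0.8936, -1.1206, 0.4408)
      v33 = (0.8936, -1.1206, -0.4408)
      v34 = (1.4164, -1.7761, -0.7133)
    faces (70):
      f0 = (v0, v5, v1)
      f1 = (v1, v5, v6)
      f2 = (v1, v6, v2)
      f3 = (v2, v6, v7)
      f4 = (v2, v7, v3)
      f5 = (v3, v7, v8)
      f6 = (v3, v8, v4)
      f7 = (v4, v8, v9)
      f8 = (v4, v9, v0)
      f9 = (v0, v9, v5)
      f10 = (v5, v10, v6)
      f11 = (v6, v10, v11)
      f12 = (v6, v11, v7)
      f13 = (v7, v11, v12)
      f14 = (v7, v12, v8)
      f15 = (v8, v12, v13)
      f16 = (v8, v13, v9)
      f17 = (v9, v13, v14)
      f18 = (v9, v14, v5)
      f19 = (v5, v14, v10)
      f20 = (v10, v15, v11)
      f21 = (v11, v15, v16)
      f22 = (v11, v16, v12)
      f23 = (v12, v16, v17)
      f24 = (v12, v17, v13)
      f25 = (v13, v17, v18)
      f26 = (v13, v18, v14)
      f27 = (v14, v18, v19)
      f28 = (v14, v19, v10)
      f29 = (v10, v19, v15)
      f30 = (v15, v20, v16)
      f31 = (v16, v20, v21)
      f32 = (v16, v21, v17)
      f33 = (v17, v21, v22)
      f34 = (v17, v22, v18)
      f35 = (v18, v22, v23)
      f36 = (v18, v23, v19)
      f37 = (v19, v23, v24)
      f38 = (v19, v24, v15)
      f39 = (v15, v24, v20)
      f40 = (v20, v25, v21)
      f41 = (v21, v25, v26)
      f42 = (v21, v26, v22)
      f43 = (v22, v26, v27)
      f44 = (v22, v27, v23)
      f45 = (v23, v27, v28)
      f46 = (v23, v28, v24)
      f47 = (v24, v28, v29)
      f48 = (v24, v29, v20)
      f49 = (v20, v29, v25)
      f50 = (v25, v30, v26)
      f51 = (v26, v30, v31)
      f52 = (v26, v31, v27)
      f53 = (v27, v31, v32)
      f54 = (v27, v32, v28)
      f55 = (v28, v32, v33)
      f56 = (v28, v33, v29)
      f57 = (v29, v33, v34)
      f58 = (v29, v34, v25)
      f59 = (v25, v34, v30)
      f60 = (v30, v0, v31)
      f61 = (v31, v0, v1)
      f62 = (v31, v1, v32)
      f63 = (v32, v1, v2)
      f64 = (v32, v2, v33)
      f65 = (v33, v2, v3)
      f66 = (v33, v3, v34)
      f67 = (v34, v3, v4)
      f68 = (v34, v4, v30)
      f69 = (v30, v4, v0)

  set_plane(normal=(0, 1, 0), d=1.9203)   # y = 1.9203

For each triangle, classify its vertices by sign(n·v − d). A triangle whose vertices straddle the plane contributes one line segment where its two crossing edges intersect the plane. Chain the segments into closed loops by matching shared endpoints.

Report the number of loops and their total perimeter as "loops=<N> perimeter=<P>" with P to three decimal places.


Straddling triangles (16 of 70):
  (v0,v5,v1) [-+-] → (1.8652, 1.9203, 0)–(1.80319, 1.9203, 0.0853488)  len=0.1055
  (v1,v5,v6) [-+-] → (1.80319, 1.9203, 0.0853488)–(1.53138, 1.9203, 0.459455)  len=0.4624
  (v0,v9,v5) [--+] → (1.53138, 1.9203, -0.459455)–(1.8652, 1.9203, 0)  len=0.5679
  (v5,v10,v6) [++-] → (1.10518, 1.9203, 0.604329)–(1.53138, 1.9203, 0.459455)  len=0.4502
  (v6,v10,v11) [-++] → (1.10518, 1.9203, 0.604329)–(0.784674, 1.9203, 0.7133)  len=0.3385
  (v6,v11,v7) [-+-] → (0.784674, 1.9203, 0.7133)–(-0.128937, 1.9203, 0.639958)  len=0.9166
  (v7,v11,v12) [-+-] → (-0.128937, 1.9203, 0.639958)–(-0.438278, 1.9203, 0.615133)  len=0.3103
  (v9,v13,v14) [--+] → (-0.438278, 1.9203, -0.615133)–(0.784674, 1.9203, -0.7133)  len=1.2269
  (v9,v14,v5) [-++] → (0.784674, 1.9203, -0.7133)–(1.53138, 1.9203, -0.459455)  len=0.7887
  (v10,v15,v11) [+-+] → (-1.62362, 1.9203, 0)–(-1.09438, 1.9203, 0.504133)  len=0.7309
  (v11,v15,v16) [+--] → (-1.09438, 1.9203, 0.504133)–(-0.874805, 1.9203, 0.7133)  len=0.3033
  (v11,v16,v12) [+--] → (-0.874805, 1.9203, 0.7133)–(-0.438278, 1.9203, 0.615133)  len=0.4474
  (v13,v18,v14) [--+] → (-0.650781, 1.9203, -0.662919)–(-0.438278, 1.9203, -0.615133)  len=0.2178
  (v14,v18,v19) [+--] → (-0.650781, 1.9203, -0.662919)–(-0.874805, 1.9203, -0.7133)  len=0.2296
  (v14,v19,v10) [+-+] → (-0.874805, 1.9203, -0.7133)–(-1.27834, 1.9203, -0.328908)  len=0.5573
  (v10,v19,v15) [+--] → (-1.27834, 1.9203, -0.328908)–(-1.62362, 1.9203, 0)  len=0.4769

Chained into 1 loop(s):
  loop 1: 16 segments, perimeter = 8.1302
Total perimeter = 8.130

loops=1 perimeter=8.130


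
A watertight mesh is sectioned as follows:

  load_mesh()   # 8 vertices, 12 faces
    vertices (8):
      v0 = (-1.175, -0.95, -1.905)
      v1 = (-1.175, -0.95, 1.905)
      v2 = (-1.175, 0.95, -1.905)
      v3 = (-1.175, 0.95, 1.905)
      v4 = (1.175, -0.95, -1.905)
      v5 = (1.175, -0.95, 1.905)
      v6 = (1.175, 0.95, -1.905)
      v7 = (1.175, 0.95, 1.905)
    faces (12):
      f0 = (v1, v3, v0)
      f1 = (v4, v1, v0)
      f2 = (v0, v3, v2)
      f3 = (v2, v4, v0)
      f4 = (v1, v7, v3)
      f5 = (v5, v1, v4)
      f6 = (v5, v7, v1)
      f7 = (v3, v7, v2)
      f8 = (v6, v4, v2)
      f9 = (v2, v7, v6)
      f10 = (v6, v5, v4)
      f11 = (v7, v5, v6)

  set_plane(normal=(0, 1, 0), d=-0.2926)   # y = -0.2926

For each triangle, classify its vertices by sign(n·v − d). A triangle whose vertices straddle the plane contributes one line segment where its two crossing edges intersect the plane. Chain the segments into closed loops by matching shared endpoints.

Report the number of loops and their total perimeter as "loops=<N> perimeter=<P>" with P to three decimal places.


loops=1 perimeter=12.320

Straddling triangles (8 of 12):
  (v1,v3,v0) [-+-] → (-1.175, -0.2926, 1.905)–(-1.175, -0.2926, -0.58674)  len=2.4917
  (v0,v3,v2) [-++] → (-1.175, -0.2926, -0.58674)–(-1.175, -0.2926, -1.905)  len=1.3183
  (v2,v4,v0) [+--] → (0.3619, -0.2926, -1.905)–(-1.175, -0.2926, -1.905)  len=1.5369
  (v1,v7,v3) [-++] → (-0.3619, -0.2926, 1.905)–(-1.175, -0.2926, 1.905)  len=0.8131
  (v5,v7,v1) [-+-] → (1.175, -0.2926, 1.905)–(-0.3619, -0.2926, 1.905)  len=1.5369
  (v6,v4,v2) [+-+] → (1.175, -0.2926, -1.905)–(0.3619, -0.2926, -1.905)  len=0.8131
  (v6,v5,v4) [+--] → (1.175, -0.2926, 0.58674)–(1.175, -0.2926, -1.905)  len=2.4917
  (v7,v5,v6) [+-+] → (1.175, -0.2926, 1.905)–(1.175, -0.2926, 0.58674)  len=1.3183

Chained into 1 loop(s):
  loop 1: 8 segments, perimeter = 12.3200
Total perimeter = 12.320


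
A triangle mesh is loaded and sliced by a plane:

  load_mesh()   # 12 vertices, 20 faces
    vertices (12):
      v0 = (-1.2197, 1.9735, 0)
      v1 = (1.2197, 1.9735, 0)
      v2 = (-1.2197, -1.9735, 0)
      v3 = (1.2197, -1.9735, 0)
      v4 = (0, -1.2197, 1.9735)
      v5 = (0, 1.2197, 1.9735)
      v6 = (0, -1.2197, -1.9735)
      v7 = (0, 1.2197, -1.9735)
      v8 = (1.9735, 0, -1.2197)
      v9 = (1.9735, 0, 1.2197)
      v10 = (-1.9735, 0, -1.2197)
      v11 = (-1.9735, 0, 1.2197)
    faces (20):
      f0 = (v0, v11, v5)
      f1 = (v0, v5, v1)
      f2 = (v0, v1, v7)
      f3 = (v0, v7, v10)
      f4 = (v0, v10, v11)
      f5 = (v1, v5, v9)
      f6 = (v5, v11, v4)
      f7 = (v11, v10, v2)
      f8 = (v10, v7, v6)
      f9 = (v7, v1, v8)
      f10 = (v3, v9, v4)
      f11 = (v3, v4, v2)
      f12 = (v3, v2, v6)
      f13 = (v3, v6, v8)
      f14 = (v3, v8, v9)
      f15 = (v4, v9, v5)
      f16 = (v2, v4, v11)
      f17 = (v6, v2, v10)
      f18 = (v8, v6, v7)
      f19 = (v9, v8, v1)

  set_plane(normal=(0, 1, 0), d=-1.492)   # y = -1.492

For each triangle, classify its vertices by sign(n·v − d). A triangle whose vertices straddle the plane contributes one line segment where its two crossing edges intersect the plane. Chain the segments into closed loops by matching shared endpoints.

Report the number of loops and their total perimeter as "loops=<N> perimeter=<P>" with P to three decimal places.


loops=1 perimeter=8.400

Straddling triangles (8 of 20):
  (v11,v10,v2) [++-] → (-1.40361, -1.492, -0.297586)–(-1.40361, -1.492, 0.297586)  len=0.5952
  (v3,v9,v4) [-++] → (1.40361, -1.492, 0.297586)–(0.4406, -1.492, 1.2606)  len=1.3619
  (v3,v4,v2) [-+-] → (0.4406, -1.492, 1.2606)–(-0.4406, -1.492, 1.2606)  len=0.8812
  (v3,v2,v6) [--+] → (-0.4406, -1.492, -1.2606)–(0.4406, -1.492, -1.2606)  len=0.8812
  (v3,v6,v8) [-++] → (0.4406, -1.492, -1.2606)–(1.40361, -1.492, -0.297586)  len=1.3619
  (v3,v8,v9) [-++] → (1.40361, -1.492, -0.297586)–(1.40361, -1.492, 0.297586)  len=0.5952
  (v2,v4,v11) [-++] → (-0.4406, -1.492, 1.2606)–(-1.40361, -1.492, 0.297586)  len=1.3619
  (v6,v2,v10) [+-+] → (-0.4406, -1.492, -1.2606)–(-1.40361, -1.492, -0.297586)  len=1.3619

Chained into 1 loop(s):
  loop 1: 8 segments, perimeter = 8.4004
Total perimeter = 8.400


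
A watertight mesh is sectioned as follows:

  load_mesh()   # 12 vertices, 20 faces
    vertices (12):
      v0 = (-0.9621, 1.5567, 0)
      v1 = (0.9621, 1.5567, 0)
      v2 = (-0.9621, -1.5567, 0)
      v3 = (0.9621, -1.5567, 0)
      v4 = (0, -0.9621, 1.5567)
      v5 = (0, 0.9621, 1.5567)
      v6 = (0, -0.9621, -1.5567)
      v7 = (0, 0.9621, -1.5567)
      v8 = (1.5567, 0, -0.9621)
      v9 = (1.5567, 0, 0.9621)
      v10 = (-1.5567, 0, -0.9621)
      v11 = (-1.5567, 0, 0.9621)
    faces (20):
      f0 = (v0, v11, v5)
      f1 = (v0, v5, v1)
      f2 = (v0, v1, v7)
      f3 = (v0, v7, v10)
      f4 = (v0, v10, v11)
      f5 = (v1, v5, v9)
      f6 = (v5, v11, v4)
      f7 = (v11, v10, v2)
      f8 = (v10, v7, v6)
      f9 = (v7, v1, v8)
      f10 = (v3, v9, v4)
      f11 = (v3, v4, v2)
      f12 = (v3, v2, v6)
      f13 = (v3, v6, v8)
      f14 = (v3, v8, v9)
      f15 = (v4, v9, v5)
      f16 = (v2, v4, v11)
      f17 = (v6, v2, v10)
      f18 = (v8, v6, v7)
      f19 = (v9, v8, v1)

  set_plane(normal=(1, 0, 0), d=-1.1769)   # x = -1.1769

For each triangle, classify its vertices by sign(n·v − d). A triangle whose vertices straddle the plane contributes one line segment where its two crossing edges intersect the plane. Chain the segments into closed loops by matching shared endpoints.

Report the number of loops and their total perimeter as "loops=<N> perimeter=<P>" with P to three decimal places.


Straddling triangles (8 of 20):
  (v0,v11,v5) [+-+] → (-1.1769, 0.99434, 0.34756)–(-1.1769, 0.234731, 1.10717)  len=1.0742
  (v0,v7,v10) [++-] → (-1.1769, 0.234731, -1.10717)–(-1.1769, 0.99434, -0.34756)  len=1.0742
  (v0,v10,v11) [+--] → (-1.1769, 0.99434, -0.34756)–(-1.1769, 0.99434, 0.34756)  len=0.6951
  (v5,v11,v4) [+-+] → (-1.1769, 0.234731, 1.10717)–(-1.1769, -0.234731, 1.10717)  len=0.4695
  (v11,v10,v2) [--+] → (-1.1769, -0.99434, -0.34756)–(-1.1769, -0.99434, 0.34756)  len=0.6951
  (v10,v7,v6) [-++] → (-1.1769, 0.234731, -1.10717)–(-1.1769, -0.234731, -1.10717)  len=0.4695
  (v2,v4,v11) [++-] → (-1.1769, -0.234731, 1.10717)–(-1.1769, -0.99434, 0.34756)  len=1.0742
  (v6,v2,v10) [++-] → (-1.1769, -0.99434, -0.34756)–(-1.1769, -0.234731, -1.10717)  len=1.0742

Chained into 1 loop(s):
  loop 1: 8 segments, perimeter = 6.6262
Total perimeter = 6.626

loops=1 perimeter=6.626


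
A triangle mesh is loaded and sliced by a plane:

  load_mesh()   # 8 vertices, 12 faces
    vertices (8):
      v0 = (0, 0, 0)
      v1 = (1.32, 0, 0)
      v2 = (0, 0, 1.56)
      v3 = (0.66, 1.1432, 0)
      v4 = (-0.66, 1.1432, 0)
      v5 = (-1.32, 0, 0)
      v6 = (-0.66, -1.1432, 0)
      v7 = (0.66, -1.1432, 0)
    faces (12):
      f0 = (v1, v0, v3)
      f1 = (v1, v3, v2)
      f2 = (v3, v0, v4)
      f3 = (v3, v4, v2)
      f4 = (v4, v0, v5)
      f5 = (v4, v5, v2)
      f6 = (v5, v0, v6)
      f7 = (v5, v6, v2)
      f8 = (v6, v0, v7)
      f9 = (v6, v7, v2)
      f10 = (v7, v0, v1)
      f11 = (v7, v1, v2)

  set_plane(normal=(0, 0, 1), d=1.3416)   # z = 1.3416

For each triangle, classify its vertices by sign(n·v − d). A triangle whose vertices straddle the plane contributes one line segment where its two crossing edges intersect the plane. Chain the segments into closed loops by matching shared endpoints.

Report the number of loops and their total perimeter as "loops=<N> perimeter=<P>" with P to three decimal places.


Straddling triangles (6 of 12):
  (v1,v3,v2) [--+] → (0.0924, 0.160048, 1.3416)–(0.1848, 0, 1.3416)  len=0.1848
  (v3,v4,v2) [--+] → (-0.0924, 0.160048, 1.3416)–(0.0924, 0.160048, 1.3416)  len=0.1848
  (v4,v5,v2) [--+] → (-0.1848, 0, 1.3416)–(-0.0924, 0.160048, 1.3416)  len=0.1848
  (v5,v6,v2) [--+] → (-0.0924, -0.160048, 1.3416)–(-0.1848, 0, 1.3416)  len=0.1848
  (v6,v7,v2) [--+] → (0.0924, -0.160048, 1.3416)–(-0.0924, -0.160048, 1.3416)  len=0.1848
  (v7,v1,v2) [--+] → (0.1848, 0, 1.3416)–(0.0924, -0.160048, 1.3416)  len=0.1848

Chained into 1 loop(s):
  loop 1: 6 segments, perimeter = 1.1088
Total perimeter = 1.109

loops=1 perimeter=1.109


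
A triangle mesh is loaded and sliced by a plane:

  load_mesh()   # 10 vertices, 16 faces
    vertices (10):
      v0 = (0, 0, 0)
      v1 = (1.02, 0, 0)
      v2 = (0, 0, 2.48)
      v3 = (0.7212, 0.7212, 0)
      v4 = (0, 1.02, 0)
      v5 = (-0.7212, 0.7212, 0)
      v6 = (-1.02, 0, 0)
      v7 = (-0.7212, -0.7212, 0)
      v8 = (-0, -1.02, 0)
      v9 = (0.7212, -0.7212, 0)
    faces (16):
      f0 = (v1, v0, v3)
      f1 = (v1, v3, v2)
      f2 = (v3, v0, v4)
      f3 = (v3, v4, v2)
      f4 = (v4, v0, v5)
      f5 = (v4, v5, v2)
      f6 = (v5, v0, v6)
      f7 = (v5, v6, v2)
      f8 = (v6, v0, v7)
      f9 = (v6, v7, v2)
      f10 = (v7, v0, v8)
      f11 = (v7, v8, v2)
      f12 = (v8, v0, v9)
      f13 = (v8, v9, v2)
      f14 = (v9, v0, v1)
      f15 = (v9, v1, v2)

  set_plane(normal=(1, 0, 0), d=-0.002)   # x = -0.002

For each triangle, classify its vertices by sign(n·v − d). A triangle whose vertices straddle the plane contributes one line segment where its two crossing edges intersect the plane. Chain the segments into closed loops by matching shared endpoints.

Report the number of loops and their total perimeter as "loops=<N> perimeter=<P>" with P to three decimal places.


loops=1 perimeter=7.392

Straddling triangles (8 of 16):
  (v4,v0,v5) [++-] → (-0.002, 0.002, 0)–(-0.002, 1.01917, 0)  len=1.0172
  (v4,v5,v2) [+-+] → (-0.002, 1.01917, 0)–(-0.002, 0.002, 2.47312)  len=2.6741
  (v5,v0,v6) [-+-] → (-0.002, 0.002, 0)–(-0.002, 0, 0)  len=0.0020
  (v5,v6,v2) [--+] → (-0.002, 0, 2.47514)–(-0.002, 0.002, 2.47312)  len=0.0028
  (v6,v0,v7) [-+-] → (-0.002, 0, 0)–(-0.002, -0.002, 0)  len=0.0020
  (v6,v7,v2) [--+] → (-0.002, -0.002, 2.47312)–(-0.002, 0, 2.47514)  len=0.0028
  (v7,v0,v8) [-++] → (-0.002, -0.002, 0)–(-0.002, -1.01917, 0)  len=1.0172
  (v7,v8,v2) [-++] → (-0.002, -1.01917, 0)–(-0.002, -0.002, 2.47312)  len=2.6741

Chained into 1 loop(s):
  loop 1: 8 segments, perimeter = 7.3923
Total perimeter = 7.392


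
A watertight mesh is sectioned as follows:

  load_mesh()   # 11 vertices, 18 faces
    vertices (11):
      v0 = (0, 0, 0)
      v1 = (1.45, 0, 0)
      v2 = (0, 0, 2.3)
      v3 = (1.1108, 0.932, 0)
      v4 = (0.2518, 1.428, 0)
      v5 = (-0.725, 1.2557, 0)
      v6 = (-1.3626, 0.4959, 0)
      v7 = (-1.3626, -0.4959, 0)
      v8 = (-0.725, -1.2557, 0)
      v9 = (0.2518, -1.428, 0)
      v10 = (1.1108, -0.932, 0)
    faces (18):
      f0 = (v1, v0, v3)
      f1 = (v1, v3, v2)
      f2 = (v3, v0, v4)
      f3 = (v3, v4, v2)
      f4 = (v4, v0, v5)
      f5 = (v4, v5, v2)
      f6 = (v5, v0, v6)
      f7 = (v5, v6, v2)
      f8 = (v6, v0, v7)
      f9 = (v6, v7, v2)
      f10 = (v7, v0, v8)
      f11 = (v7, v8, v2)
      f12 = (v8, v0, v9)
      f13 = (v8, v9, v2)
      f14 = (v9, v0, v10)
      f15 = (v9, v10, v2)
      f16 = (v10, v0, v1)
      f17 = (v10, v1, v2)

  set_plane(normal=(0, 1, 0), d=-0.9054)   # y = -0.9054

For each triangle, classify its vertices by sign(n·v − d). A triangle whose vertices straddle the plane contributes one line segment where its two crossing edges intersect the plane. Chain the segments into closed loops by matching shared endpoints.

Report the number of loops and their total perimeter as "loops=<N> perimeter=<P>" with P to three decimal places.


loops=1 perimeter=4.942

Straddling triangles (8 of 18):
  (v7,v0,v8) [++-] → (-0.522748, -0.9054, 0)–(-1.01896, -0.9054, 0)  len=0.4962
  (v7,v8,v2) [+-+] → (-1.01896, -0.9054, 0)–(-0.522748, -0.9054, 0.641626)  len=0.8111
  (v8,v0,v9) [-+-] → (-0.522748, -0.9054, 0)–(0.15965, -0.9054, 0)  len=0.6824
  (v8,v9,v2) [--+] → (0.15965, -0.9054, 0.841723)–(-0.522748, -0.9054, 0.641626)  len=0.7111
  (v9,v0,v10) [-+-] → (0.15965, -0.9054, 0)–(1.0791, -0.9054, 0)  len=0.9194
  (v9,v10,v2) [--+] → (1.0791, -0.9054, 0.0656438)–(0.15965, -0.9054, 0.841723)  len=1.2032
  (v10,v0,v1) [-++] → (1.0791, -0.9054, 0)–(1.12048, -0.9054, 0)  len=0.0414
  (v10,v1,v2) [-++] → (1.12048, -0.9054, 0)–(1.0791, -0.9054, 0.0656438)  len=0.0776

Chained into 1 loop(s):
  loop 1: 8 segments, perimeter = 4.9425
Total perimeter = 4.942


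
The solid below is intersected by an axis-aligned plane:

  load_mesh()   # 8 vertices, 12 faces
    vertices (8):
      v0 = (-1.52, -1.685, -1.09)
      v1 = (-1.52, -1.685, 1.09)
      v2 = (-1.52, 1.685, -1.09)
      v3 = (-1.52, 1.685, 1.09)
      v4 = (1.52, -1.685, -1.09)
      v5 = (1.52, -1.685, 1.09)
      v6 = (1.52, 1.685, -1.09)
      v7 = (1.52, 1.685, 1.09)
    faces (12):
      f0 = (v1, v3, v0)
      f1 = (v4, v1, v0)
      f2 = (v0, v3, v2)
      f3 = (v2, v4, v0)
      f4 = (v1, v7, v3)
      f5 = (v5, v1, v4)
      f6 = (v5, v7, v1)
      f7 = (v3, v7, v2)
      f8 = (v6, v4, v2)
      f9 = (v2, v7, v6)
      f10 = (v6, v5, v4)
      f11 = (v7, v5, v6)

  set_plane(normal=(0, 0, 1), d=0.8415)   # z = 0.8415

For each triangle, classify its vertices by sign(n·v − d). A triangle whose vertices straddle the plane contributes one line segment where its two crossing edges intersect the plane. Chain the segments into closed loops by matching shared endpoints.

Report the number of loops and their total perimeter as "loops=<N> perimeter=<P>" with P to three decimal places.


Straddling triangles (8 of 12):
  (v1,v3,v0) [++-] → (-1.52, 1.30085, 0.8415)–(-1.52, -1.685, 0.8415)  len=2.9859
  (v4,v1,v0) [-+-] → (-1.17347, -1.685, 0.8415)–(-1.52, -1.685, 0.8415)  len=0.3465
  (v0,v3,v2) [-+-] → (-1.52, 1.30085, 0.8415)–(-1.52, 1.685, 0.8415)  len=0.3841
  (v5,v1,v4) [++-] → (-1.17347, -1.685, 0.8415)–(1.52, -1.685, 0.8415)  len=2.6935
  (v3,v7,v2) [++-] → (1.17347, 1.685, 0.8415)–(-1.52, 1.685, 0.8415)  len=2.6935
  (v2,v7,v6) [-+-] → (1.17347, 1.685, 0.8415)–(1.52, 1.685, 0.8415)  len=0.3465
  (v6,v5,v4) [-+-] → (1.52, -1.30085, 0.8415)–(1.52, -1.685, 0.8415)  len=0.3841
  (v7,v5,v6) [++-] → (1.52, -1.30085, 0.8415)–(1.52, 1.685, 0.8415)  len=2.9859

Chained into 1 loop(s):
  loop 1: 8 segments, perimeter = 12.8200
Total perimeter = 12.820

loops=1 perimeter=12.820


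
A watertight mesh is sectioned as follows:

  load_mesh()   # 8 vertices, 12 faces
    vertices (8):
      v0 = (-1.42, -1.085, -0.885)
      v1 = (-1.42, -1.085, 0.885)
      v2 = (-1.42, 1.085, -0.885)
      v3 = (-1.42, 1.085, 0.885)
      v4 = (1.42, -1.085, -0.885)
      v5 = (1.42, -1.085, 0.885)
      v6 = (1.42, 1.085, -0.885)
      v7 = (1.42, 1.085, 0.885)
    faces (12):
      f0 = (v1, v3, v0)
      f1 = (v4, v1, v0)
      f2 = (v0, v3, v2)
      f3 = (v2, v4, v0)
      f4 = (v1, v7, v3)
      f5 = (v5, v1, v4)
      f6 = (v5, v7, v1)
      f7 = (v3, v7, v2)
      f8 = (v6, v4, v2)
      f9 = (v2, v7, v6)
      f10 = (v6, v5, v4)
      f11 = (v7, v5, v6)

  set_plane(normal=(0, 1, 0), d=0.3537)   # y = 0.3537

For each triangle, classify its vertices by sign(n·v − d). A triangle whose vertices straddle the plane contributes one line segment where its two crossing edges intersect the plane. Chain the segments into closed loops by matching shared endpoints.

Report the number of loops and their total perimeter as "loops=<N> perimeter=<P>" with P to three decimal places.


Straddling triangles (8 of 12):
  (v1,v3,v0) [-+-] → (-1.42, 0.3537, 0.885)–(-1.42, 0.3537, 0.288502)  len=0.5965
  (v0,v3,v2) [-++] → (-1.42, 0.3537, 0.288502)–(-1.42, 0.3537, -0.885)  len=1.1735
  (v2,v4,v0) [+--] → (-0.462907, 0.3537, -0.885)–(-1.42, 0.3537, -0.885)  len=0.9571
  (v1,v7,v3) [-++] → (0.462907, 0.3537, 0.885)–(-1.42, 0.3537, 0.885)  len=1.8829
  (v5,v7,v1) [-+-] → (1.42, 0.3537, 0.885)–(0.462907, 0.3537, 0.885)  len=0.9571
  (v6,v4,v2) [+-+] → (1.42, 0.3537, -0.885)–(-0.462907, 0.3537, -0.885)  len=1.8829
  (v6,v5,v4) [+--] → (1.42, 0.3537, -0.288502)–(1.42, 0.3537, -0.885)  len=0.5965
  (v7,v5,v6) [+-+] → (1.42, 0.3537, 0.885)–(1.42, 0.3537, -0.288502)  len=1.1735

Chained into 1 loop(s):
  loop 1: 8 segments, perimeter = 9.2200
Total perimeter = 9.220

loops=1 perimeter=9.220


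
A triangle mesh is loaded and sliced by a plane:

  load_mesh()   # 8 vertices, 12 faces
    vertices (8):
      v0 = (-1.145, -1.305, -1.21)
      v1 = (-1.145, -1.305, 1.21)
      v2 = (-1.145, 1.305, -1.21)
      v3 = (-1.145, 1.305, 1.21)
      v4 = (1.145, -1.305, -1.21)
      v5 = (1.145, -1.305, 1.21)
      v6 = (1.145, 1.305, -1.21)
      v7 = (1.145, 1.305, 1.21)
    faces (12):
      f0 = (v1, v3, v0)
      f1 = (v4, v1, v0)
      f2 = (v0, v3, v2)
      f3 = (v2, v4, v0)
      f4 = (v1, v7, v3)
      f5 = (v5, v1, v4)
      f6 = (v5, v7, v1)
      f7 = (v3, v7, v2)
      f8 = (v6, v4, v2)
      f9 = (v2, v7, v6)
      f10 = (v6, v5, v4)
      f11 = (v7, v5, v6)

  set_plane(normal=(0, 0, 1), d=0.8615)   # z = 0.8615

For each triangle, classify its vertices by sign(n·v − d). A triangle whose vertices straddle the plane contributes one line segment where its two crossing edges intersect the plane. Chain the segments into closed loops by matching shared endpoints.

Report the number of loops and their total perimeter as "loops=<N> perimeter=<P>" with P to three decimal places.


Straddling triangles (8 of 12):
  (v1,v3,v0) [++-] → (-1.145, 0.929138, 0.8615)–(-1.145, -1.305, 0.8615)  len=2.2341
  (v4,v1,v0) [-+-] → (-0.815221, -1.305, 0.8615)–(-1.145, -1.305, 0.8615)  len=0.3298
  (v0,v3,v2) [-+-] → (-1.145, 0.929138, 0.8615)–(-1.145, 1.305, 0.8615)  len=0.3759
  (v5,v1,v4) [++-] → (-0.815221, -1.305, 0.8615)–(1.145, -1.305, 0.8615)  len=1.9602
  (v3,v7,v2) [++-] → (0.815221, 1.305, 0.8615)–(-1.145, 1.305, 0.8615)  len=1.9602
  (v2,v7,v6) [-+-] → (0.815221, 1.305, 0.8615)–(1.145, 1.305, 0.8615)  len=0.3298
  (v6,v5,v4) [-+-] → (1.145, -0.929138, 0.8615)–(1.145, -1.305, 0.8615)  len=0.3759
  (v7,v5,v6) [++-] → (1.145, -0.929138, 0.8615)–(1.145, 1.305, 0.8615)  len=2.2341

Chained into 1 loop(s):
  loop 1: 8 segments, perimeter = 9.8000
Total perimeter = 9.800

loops=1 perimeter=9.800


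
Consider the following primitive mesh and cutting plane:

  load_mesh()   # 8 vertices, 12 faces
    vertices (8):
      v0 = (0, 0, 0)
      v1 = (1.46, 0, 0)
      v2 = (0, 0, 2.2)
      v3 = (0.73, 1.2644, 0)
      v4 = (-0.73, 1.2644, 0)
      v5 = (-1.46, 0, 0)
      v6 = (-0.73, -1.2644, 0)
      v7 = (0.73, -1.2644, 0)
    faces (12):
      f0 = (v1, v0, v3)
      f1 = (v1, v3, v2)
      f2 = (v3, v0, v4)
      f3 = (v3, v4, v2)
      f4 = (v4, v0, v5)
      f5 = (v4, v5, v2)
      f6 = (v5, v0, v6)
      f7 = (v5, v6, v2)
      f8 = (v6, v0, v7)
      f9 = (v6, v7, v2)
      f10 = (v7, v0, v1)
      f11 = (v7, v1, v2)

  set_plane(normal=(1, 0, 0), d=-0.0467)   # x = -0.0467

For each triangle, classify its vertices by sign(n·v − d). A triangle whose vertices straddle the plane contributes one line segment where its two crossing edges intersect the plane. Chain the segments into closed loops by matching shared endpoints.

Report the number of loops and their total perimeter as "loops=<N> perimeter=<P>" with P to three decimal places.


Straddling triangles (8 of 12):
  (v3,v0,v4) [++-] → (-0.0467, 0.080887, 0)–(-0.0467, 1.2644, 0)  len=1.1835
  (v3,v4,v2) [+-+] → (-0.0467, 1.2644, 0)–(-0.0467, 0.080887, 2.05926)  len=2.3751
  (v4,v0,v5) [-+-] → (-0.0467, 0.080887, 0)–(-0.0467, 0, 0)  len=0.0809
  (v4,v5,v2) [--+] → (-0.0467, 0, 2.12963)–(-0.0467, 0.080887, 2.05926)  len=0.1072
  (v5,v0,v6) [-+-] → (-0.0467, 0, 0)–(-0.0467, -0.080887, 0)  len=0.0809
  (v5,v6,v2) [--+] → (-0.0467, -0.080887, 2.05926)–(-0.0467, 0, 2.12963)  len=0.1072
  (v6,v0,v7) [-++] → (-0.0467, -0.080887, 0)–(-0.0467, -1.2644, 0)  len=1.1835
  (v6,v7,v2) [-++] → (-0.0467, -1.2644, 0)–(-0.0467, -0.080887, 2.05926)  len=2.3751

Chained into 1 loop(s):
  loop 1: 8 segments, perimeter = 7.4935
Total perimeter = 7.493

loops=1 perimeter=7.493


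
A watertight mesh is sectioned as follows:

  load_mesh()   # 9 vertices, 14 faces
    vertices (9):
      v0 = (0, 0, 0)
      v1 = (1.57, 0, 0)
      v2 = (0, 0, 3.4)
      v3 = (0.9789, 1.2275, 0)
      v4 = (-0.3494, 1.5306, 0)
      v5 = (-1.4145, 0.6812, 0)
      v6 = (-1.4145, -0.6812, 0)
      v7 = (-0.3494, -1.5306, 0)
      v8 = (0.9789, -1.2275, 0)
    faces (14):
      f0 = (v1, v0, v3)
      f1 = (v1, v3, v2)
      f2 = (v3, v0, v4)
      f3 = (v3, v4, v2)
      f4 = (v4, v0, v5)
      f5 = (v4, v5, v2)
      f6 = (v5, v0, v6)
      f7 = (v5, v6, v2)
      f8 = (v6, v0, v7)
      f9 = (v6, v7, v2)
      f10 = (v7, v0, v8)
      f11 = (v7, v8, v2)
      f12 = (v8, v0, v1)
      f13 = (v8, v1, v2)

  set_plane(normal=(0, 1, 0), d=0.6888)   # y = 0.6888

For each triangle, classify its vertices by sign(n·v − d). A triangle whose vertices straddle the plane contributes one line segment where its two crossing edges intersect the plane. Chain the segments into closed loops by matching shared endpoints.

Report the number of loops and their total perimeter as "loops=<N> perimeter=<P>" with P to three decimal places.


loops=1 perimeter=7.336

Straddling triangles (6 of 14):
  (v1,v0,v3) [--+] → (0.5493, 0.6888, 0)–(1.23831, 0.6888, 0)  len=0.6890
  (v1,v3,v2) [-+-] → (1.23831, 0.6888, 0)–(0.5493, 0.6888, 1.49212)  len=1.6435
  (v3,v0,v4) [+-+] → (0.5493, 0.6888, 0)–(-0.157237, 0.6888, 0)  len=0.7065
  (v3,v4,v2) [++-] → (-0.157237, 0.6888, 1.86993)–(0.5493, 0.6888, 1.49212)  len=0.8012
  (v4,v0,v5) [+--] → (-0.157237, 0.6888, 0)–(-1.40497, 0.6888, 0)  len=1.2477
  (v4,v5,v2) [+--] → (-1.40497, 0.6888, 0)–(-0.157237, 0.6888, 1.86993)  len=2.2480

Chained into 1 loop(s):
  loop 1: 6 segments, perimeter = 7.3360
Total perimeter = 7.336


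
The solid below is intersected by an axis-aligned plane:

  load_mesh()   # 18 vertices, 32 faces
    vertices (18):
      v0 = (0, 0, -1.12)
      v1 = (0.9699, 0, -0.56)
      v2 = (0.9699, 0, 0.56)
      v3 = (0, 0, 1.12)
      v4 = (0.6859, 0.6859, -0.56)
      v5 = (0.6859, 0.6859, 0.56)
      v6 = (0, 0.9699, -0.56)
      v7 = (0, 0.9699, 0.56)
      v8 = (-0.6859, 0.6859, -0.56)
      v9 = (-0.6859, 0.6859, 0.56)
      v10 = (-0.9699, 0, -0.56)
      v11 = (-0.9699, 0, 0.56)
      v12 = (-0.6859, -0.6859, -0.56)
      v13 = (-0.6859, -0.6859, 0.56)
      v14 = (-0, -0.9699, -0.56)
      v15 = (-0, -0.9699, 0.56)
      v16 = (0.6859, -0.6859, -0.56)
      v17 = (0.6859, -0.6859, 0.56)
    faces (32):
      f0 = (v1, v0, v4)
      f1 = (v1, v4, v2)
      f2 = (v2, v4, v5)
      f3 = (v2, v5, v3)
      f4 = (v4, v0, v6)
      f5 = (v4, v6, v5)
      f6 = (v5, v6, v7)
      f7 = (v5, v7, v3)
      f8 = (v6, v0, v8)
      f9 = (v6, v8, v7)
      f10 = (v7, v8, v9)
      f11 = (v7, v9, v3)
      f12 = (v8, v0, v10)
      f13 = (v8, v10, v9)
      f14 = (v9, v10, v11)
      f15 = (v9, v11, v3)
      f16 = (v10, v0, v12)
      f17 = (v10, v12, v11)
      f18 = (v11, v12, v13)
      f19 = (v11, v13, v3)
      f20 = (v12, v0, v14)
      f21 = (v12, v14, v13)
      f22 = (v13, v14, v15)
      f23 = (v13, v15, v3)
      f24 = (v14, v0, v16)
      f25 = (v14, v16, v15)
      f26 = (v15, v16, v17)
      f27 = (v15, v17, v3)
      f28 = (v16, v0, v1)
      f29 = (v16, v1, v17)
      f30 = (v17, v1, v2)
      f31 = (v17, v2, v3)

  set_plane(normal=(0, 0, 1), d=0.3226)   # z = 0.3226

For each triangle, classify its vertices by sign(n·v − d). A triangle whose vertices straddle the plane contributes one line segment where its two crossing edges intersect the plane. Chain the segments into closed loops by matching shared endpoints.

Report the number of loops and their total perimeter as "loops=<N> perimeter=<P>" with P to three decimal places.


loops=1 perimeter=5.939

Straddling triangles (16 of 32):
  (v1,v4,v2) [--+] → (0.909702, 0.145386, 0.3226)–(0.9699, 0, 0.3226)  len=0.1574
  (v2,v4,v5) [+-+] → (0.909702, 0.145386, 0.3226)–(0.6859, 0.6859, 0.3226)  len=0.5850
  (v4,v6,v5) [--+] → (0.540514, 0.746098, 0.3226)–(0.6859, 0.6859, 0.3226)  len=0.1574
  (v5,v6,v7) [+-+] → (0.540514, 0.746098, 0.3226)–(0, 0.9699, 0.3226)  len=0.5850
  (v6,v8,v7) [--+] → (-0.145386, 0.909702, 0.3226)–(0, 0.9699, 0.3226)  len=0.1574
  (v7,v8,v9) [+-+] → (-0.145386, 0.909702, 0.3226)–(-0.6859, 0.6859, 0.3226)  len=0.5850
  (v8,v10,v9) [--+] → (-0.746098, 0.540514, 0.3226)–(-0.6859, 0.6859, 0.3226)  len=0.1574
  (v9,v10,v11) [+-+] → (-0.746098, 0.540514, 0.3226)–(-0.9699, 0, 0.3226)  len=0.5850
  (v10,v12,v11) [--+] → (-0.909702, -0.145386, 0.3226)–(-0.9699, 0, 0.3226)  len=0.1574
  (v11,v12,v13) [+-+] → (-0.909702, -0.145386, 0.3226)–(-0.6859, -0.6859, 0.3226)  len=0.5850
  (v12,v14,v13) [--+] → (-0.540514, -0.746098, 0.3226)–(-0.6859, -0.6859, 0.3226)  len=0.1574
  (v13,v14,v15) [+-+] → (-0.540514, -0.746098, 0.3226)–(0, -0.9699, 0.3226)  len=0.5850
  (v14,v16,v15) [--+] → (0.145386, -0.909702, 0.3226)–(0, -0.9699, 0.3226)  len=0.1574
  (v15,v16,v17) [+-+] → (0.145386, -0.909702, 0.3226)–(0.6859, -0.6859, 0.3226)  len=0.5850
  (v16,v1,v17) [--+] → (0.746098, -0.540514, 0.3226)–(0.6859, -0.6859, 0.3226)  len=0.1574
  (v17,v1,v2) [+-+] → (0.746098, -0.540514, 0.3226)–(0.9699, 0, 0.3226)  len=0.5850

Chained into 1 loop(s):
  loop 1: 16 segments, perimeter = 5.9390
Total perimeter = 5.939


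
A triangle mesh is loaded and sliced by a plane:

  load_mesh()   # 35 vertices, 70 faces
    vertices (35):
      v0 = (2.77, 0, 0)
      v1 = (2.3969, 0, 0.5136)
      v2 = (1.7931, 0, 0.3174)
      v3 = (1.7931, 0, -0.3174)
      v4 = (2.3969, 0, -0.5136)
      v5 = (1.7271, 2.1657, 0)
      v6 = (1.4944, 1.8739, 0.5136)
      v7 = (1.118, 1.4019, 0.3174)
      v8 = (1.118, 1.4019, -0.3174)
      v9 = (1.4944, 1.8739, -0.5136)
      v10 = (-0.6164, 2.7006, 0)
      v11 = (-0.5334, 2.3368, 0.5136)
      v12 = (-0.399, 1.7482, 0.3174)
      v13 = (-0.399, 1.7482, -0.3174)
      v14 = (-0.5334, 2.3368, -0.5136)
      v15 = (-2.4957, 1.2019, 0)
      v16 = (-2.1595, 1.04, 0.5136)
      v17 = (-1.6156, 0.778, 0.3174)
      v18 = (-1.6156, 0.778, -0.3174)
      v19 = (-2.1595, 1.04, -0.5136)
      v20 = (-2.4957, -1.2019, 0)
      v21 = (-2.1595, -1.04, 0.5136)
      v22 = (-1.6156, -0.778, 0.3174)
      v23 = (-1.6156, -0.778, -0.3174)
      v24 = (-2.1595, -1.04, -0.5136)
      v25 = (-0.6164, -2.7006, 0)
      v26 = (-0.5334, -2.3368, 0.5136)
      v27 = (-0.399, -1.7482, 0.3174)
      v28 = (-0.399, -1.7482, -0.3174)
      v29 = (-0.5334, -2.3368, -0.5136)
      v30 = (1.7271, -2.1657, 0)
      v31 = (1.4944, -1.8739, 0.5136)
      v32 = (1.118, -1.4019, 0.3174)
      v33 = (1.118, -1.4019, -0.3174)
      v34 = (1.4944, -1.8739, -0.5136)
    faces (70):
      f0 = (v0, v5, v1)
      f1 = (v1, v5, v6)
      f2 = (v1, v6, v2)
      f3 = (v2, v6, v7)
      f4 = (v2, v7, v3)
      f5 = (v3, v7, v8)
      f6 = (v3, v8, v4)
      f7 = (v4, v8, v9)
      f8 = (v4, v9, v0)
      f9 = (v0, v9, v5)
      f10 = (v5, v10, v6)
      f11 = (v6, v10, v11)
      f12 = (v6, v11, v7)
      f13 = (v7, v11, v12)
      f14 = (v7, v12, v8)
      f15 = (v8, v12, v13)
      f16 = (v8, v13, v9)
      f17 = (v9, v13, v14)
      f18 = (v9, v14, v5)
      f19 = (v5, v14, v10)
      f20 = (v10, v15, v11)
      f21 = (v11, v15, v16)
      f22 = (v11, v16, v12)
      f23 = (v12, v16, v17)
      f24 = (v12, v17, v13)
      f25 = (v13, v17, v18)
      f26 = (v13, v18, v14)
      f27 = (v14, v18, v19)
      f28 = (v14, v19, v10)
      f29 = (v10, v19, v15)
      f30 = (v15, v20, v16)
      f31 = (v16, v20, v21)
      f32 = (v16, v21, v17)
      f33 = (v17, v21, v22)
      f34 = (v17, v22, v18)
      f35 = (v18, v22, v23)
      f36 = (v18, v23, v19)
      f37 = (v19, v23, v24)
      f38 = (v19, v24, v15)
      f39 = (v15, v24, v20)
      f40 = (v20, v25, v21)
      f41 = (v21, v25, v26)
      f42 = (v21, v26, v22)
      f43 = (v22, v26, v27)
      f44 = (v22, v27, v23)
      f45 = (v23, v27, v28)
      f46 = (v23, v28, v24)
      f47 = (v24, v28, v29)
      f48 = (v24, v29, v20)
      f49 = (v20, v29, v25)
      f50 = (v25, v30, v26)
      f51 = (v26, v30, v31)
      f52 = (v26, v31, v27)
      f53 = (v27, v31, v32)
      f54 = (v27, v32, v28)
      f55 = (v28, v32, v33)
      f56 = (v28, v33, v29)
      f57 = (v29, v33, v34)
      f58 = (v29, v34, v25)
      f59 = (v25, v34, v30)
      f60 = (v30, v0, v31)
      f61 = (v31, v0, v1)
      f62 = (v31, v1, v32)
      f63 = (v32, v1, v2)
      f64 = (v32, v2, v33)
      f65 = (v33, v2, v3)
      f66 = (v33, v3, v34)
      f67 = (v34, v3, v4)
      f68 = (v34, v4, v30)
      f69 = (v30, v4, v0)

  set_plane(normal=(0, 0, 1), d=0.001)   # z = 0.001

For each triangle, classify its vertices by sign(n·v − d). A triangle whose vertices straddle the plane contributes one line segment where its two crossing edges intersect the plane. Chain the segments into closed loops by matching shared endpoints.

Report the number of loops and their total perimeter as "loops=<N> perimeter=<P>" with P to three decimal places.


Straddling triangles (28 of 70):
  (v0,v5,v1) [--+] → (1.7284, 2.16148, 0.001)–(2.76927, 0, 0.001)  len=2.3990
  (v1,v5,v6) [+-+] → (1.7284, 2.16148, 0.001)–(1.72665, 2.16513, 0.001)  len=0.0040
  (v2,v7,v3) [++-] → (1.45449, 0.703158, 0.001)–(1.7931, 0, 0.001)  len=0.7804
  (v3,v7,v8) [-+-] → (1.45449, 0.703158, 0.001)–(1.118, 1.4019, 0.001)  len=0.7755
  (v5,v10,v6) [--+] → (-0.61229, 2.69899, 0.001)–(1.72665, 2.16513, 0.001)  len=2.3991
  (v6,v10,v11) [+-+] → (-0.61229, 2.69899, 0.001)–(-0.616238, 2.69989, 0.001)  len=0.0040
  (v7,v12,v8) [++-] → (0.35711, 1.5756, 0.001)–(1.118, 1.4019, 0.001)  len=0.7805
  (v8,v12,v13) [-+-] → (0.35711, 1.5756, 0.001)–(-0.399, 1.7482, 0.001)  len=0.7756
  (v10,v15,v11) [--+] → (-2.49188, 1.20411, 0.001)–(-0.616238, 2.69989, 0.001)  len=2.3990
  (v11,v15,v16) [+-+] → (-2.49188, 1.20411, 0.001)–(-2.49505, 1.20158, 0.001)  len=0.0040
  (v12,v17,v13) [++-] → (-1.00922, 1.26157, 0.001)–(-0.399, 1.7482, 0.001)  len=0.7805
  (v13,v17,v18) [-+-] → (-1.00922, 1.26157, 0.001)–(-1.6156, 0.778, 0.001)  len=0.7756
  (v15,v20,v16) [--+] → (-2.49505, -1.19753, 0.001)–(-2.49505, 1.20158, 0.001)  len=2.3991
  (v16,v20,v21) [+-+] → (-2.49505, -1.19753, 0.001)–(-2.49505, -1.20158, 0.001)  len=0.0040
  (v17,v22,v18) [++-] → (-1.6156, -0.00245117, 0.001)–(-1.6156, 0.778, 0.001)  len=0.7805
  (v18,v22,v23) [-+-] → (-1.6156, -0.00245117, 0.001)–(-1.6156, -0.778, 0.001)  len=0.7755
  (v20,v25,v21) [--+] → (-0.619404, -2.69737, 0.001)–(-2.49505, -1.20158, 0.001)  len=2.3990
  (v21,v25,v26) [+-+] → (-0.619404, -2.69737, 0.001)–(-0.616238, -2.69989, 0.001)  len=0.0040
  (v22,v27,v23) [++-] → (-1.00538, -1.26463, 0.001)–(-1.6156, -0.778, 0.001)  len=0.7805
  (v23,v27,v28) [-+-] → (-1.00538, -1.26463, 0.001)–(-0.399, -1.7482, 0.001)  len=0.7756
  (v25,v30,v26) [--+] → (1.7227, -2.16603, 0.001)–(-0.616238, -2.69989, 0.001)  len=2.3991
  (v26,v30,v31) [+-+] → (1.7227, -2.16603, 0.001)–(1.72665, -2.16513, 0.001)  len=0.0040
  (v27,v32,v28) [++-] → (0.36189, -1.5745, 0.001)–(-0.399, -1.7482, 0.001)  len=0.7805
  (v28,v32,v33) [-+-] → (0.36189, -1.5745, 0.001)–(1.118, -1.4019, 0.001)  len=0.7756
  (v30,v0,v31) [--+] → (2.76752, -0.00364856, 0.001)–(1.72665, -2.16513, 0.001)  len=2.3990
  (v31,v0,v1) [+-+] → (2.76752, -0.00364856, 0.001)–(2.76927, 0, 0.001)  len=0.0040
  (v32,v2,v33) [++-] → (1.45661, -0.698742, 0.001)–(1.118, -1.4019, 0.001)  len=0.7804
  (v33,v2,v3) [-+-] → (1.45661, -0.698742, 0.001)–(1.7931, 0, 0.001)  len=0.7755

Chained into 2 loop(s):
  loop 1: 14 segments, perimeter = 16.8218
  loop 2: 14 segments, perimeter = 10.8922
Total perimeter = 27.714

loops=2 perimeter=27.714
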